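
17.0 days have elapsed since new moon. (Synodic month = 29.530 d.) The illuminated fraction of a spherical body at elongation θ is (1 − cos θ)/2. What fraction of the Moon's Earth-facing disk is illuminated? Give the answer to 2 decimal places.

0.94

The Moon has covered 17.0/29.530 of its cycle, so θ ≈ 360° × 17.0/29.530 = 207.2°.
With cos θ = (-0.889), the lit fraction is (1 − (-0.889))/2 ≈ 0.945.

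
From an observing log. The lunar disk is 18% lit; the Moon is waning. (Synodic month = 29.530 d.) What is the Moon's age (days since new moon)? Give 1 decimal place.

Invert f = (1 − cos θ)/2 to get cos θ = 1 − 2(0.18) = 0.640, hence θ₀ = arccos 0.640 = 50.2°.
Since the Moon is past full (waning), take the reflex angle: θ = 360° − 50.2° = 309.8°.
That fraction of the synodic month is 309.8/360 × 29.530 d ≈ 25.41 d.

25.4 days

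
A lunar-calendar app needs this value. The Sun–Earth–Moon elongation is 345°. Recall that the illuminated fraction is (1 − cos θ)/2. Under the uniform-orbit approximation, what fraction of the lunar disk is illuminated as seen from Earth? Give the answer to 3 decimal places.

0.017

cos 345° = 0.966, so f = (1 − 0.966)/2 = 0.017.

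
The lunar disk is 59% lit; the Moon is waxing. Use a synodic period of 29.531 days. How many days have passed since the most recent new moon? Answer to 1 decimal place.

Invert f = (1 − cos θ)/2 to get cos θ = 1 − 2(0.59) = -0.180, hence θ₀ = arccos -0.180 = 100.4°.
Waxing ⇒ before full, so θ = 100.4°.
Age = 29.531 × 100.4°/360° ≈ 8.23 days.

8.2 days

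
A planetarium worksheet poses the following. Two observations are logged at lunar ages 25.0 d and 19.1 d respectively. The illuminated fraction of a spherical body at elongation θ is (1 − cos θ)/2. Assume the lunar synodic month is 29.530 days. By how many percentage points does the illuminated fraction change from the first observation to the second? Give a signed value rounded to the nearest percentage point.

θ₁ = 360° × 25.0/29.530 = 304.8°, f₁ = (1 − cos θ₁)/2 = 0.215.
θ₂ = 360° × 19.1/29.530 = 232.8°, f₂ = (1 − cos θ₂)/2 = 0.802.
Change = f₂ − f₁ = +0.587 → +59 percentage points.

+59 percentage points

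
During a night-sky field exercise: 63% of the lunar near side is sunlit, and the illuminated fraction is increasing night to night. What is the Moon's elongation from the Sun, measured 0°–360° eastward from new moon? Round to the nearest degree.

105°

From f = (1 − cos θ)/2: cos θ = 1 − 2×0.63 = -0.260; arccos → 105.1°.
Waxing ⇒ before full, so θ = 105.1°.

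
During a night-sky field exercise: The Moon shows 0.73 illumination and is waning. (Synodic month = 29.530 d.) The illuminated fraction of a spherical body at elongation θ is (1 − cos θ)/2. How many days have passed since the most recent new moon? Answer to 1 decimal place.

19.9 days

cos θ = 1 − 2f = -0.460, giving a principal value of 117.4°.
Waning ⇒ past full, so θ = 360° − 117.4° = 242.6°.
At 360°/29.530 d per day, 242.6° corresponds to 19.90 days.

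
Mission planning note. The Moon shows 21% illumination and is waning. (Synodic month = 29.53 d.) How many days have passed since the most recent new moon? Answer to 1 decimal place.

25.1 days

From f = (1 − cos θ)/2: cos θ = 1 − 2×0.21 = 0.580; arccos → 54.5°.
Since the Moon is past full (waning), take the reflex angle: θ = 360° − 54.5° = 305.5°.
At 360°/29.53 d per day, 305.5° corresponds to 25.06 days.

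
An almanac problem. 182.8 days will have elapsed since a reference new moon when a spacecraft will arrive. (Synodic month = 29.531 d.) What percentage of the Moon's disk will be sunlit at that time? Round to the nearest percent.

182.8 d spans 6 complete synodic months (6 × 29.531 = 177.19 d) plus 5.61 d.
The Moon has covered 5.61/29.531 of its cycle, so θ ≈ 360° × 5.61/29.531 = 68.4°.
Illuminated fraction = (1 − cos 68.4°)/2 = (1 − 0.368)/2 ≈ 0.316, so 32%.

32%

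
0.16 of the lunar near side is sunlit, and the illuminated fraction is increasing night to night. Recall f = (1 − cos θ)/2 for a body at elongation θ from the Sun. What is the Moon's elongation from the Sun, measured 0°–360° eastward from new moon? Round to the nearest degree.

From f = (1 − cos θ)/2: cos θ = 1 − 2×0.16 = 0.680; arccos → 47.2°.
Before full moon the principal value applies: θ = 47.2°.

47°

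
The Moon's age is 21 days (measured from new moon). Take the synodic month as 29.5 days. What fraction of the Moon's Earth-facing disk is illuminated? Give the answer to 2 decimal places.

0.62

Elongation θ = 360° × 21/29.5 ≈ 256.3°.
Illuminated fraction = (1 − cos 256.3°)/2 = (1 − (-0.237))/2 ≈ 0.619.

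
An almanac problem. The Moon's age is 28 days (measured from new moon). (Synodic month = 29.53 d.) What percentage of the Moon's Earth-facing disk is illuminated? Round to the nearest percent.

3%

Elongation θ = 360° × 28/29.53 ≈ 341.3°.
With cos θ = 0.947, the lit fraction is (1 − 0.947)/2 ≈ 0.026, so 3%.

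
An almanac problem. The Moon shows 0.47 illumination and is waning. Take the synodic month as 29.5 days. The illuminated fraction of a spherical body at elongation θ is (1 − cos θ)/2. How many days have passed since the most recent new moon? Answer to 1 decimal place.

22.4 days

Invert f = (1 − cos θ)/2 to get cos θ = 1 − 2(0.47) = 0.060, hence θ₀ = arccos 0.060 = 86.6°.
Since the Moon is past full (waning), take the reflex angle: θ = 360° − 86.6° = 273.4°.
That fraction of the synodic month is 273.4/360 × 29.5 d ≈ 22.41 d.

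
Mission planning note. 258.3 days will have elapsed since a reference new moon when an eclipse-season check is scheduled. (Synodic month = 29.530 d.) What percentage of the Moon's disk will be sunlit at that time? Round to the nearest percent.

51%

258.3/29.530 = 8.747 lunations, so 8 complete cycles and 22.06 d into the next.
Elongation θ = 360° × 22.06/29.530 ≈ 268.9°.
Illuminated fraction = (1 − cos 268.9°)/2 = (1 − (-0.019))/2 ≈ 0.509, so 51%.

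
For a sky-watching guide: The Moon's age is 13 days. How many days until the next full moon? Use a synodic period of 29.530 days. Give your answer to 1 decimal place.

1.8 days

Full moon is 0.5 of the way through the cycle: age 0.5 × 29.530 = 14.765 d.
That is 14.765 − 13 = 1.765 days ahead.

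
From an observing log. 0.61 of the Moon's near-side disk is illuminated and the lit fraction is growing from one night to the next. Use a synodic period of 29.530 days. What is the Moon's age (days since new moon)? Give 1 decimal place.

8.4 days

cos θ = 1 − 2f = -0.220, giving a principal value of 102.7°.
Waxing ⇒ before full, so θ = 102.7°.
At 360°/29.530 d per day, 102.7° corresponds to 8.42 days.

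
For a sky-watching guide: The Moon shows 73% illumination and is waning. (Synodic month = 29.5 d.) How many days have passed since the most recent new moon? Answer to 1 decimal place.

Invert f = (1 − cos θ)/2 to get cos θ = 1 − 2(0.73) = -0.460, hence θ₀ = arccos -0.460 = 117.4°.
A waning Moon lies in 180°–360°, so θ = 360° − 117.4° = 242.6°.
That fraction of the synodic month is 242.6/360 × 29.5 d ≈ 19.88 d.

19.9 days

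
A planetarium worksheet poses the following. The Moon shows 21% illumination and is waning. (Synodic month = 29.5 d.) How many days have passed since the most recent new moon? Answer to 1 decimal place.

Invert f = (1 − cos θ)/2 to get cos θ = 1 − 2(0.21) = 0.580, hence θ₀ = arccos 0.580 = 54.5°.
A waning Moon lies in 180°–360°, so θ = 360° − 54.5° = 305.5°.
That fraction of the synodic month is 305.5/360 × 29.5 d ≈ 25.03 d.

25.0 days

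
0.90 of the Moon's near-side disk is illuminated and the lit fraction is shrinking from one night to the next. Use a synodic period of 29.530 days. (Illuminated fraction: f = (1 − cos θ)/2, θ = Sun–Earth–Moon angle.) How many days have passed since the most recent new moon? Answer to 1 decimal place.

From f = (1 − cos θ)/2: cos θ = 1 − 2×0.90 = -0.800; arccos → 143.1°.
Waning ⇒ past full, so θ = 360° − 143.1° = 216.9°.
At 360°/29.530 d per day, 216.9° corresponds to 17.79 days.

17.8 days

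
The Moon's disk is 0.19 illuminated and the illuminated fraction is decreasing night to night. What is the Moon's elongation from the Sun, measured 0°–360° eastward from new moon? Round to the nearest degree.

From f = (1 − cos θ)/2: cos θ = 1 − 2×0.19 = 0.620; arccos → 51.7°.
A waning Moon lies in 180°–360°, so θ = 360° − 51.7° = 308.3°.

308°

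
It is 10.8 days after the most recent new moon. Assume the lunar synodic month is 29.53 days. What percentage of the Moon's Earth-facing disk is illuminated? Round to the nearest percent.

Elongation θ = 360° × 10.8/29.53 ≈ 131.7°.
Illuminated fraction = (1 − cos 131.7°)/2 = (1 − (-0.665))/2 ≈ 0.832, so 83%.

83%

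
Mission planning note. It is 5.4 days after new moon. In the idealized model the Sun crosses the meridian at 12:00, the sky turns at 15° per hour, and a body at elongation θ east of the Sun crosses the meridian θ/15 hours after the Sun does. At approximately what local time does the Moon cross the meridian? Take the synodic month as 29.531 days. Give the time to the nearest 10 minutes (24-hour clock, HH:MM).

16:20

Elongation θ = 360° × 5.4/29.531 ≈ 65.8°.
Delay after the Sun = 65.8° / (15°/h) ≈ 4.39 h.
12:00 + 4.389 h ≈ 16:23 → 16:20 to the nearest ten minutes.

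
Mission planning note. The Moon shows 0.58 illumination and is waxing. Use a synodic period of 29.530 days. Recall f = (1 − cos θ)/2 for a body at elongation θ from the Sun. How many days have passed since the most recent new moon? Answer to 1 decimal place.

8.1 days

cos θ = 1 − 2f = -0.160, giving a principal value of 99.2°.
The Moon is waxing (0°–180°), so θ = 99.2° directly.
That fraction of the synodic month is 99.2/360 × 29.530 d ≈ 8.14 d.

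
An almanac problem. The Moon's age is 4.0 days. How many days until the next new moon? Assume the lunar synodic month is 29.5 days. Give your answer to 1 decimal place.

The next new moon completes the synodic month: 29.5 − 4.0 = 25.500 days.

25.5 days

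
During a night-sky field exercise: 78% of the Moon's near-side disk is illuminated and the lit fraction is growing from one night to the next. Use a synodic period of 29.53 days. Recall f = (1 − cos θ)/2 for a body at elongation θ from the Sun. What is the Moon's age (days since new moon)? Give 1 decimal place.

10.2 days

From f = (1 − cos θ)/2: cos θ = 1 − 2×0.78 = -0.560; arccos → 124.1°.
Waxing ⇒ before full, so θ = 124.1°.
At 360°/29.53 d per day, 124.1° corresponds to 10.18 days.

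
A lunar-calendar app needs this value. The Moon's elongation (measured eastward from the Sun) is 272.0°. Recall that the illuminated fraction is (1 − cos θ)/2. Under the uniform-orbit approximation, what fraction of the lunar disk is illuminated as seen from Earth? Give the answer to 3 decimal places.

0.483

cos 272.0° = 0.035, so f = (1 − 0.035)/2 = 0.483.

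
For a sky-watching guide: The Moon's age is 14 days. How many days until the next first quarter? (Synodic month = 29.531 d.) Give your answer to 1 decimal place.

22.9 days

First quarter is 0.25 of the way through the cycle: age 0.25 × 29.531 = 7.383 d.
This lunation's first quarter (7.383 d) has passed, so add one period: 36.914 − 14 = 22.914 days.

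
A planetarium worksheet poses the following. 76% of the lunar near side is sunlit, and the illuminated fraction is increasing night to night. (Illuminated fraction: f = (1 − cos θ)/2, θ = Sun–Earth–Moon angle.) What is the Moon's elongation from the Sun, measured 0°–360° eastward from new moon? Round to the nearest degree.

From f = (1 − cos θ)/2: cos θ = 1 − 2×0.76 = -0.520; arccos → 121.3°.
Waxing ⇒ before full, so θ = 121.3°.

121°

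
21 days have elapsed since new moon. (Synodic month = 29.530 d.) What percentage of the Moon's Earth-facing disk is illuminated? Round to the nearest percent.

62%

Elongation θ = 360° × 21/29.530 ≈ 256.0°.
Illuminated fraction = (1 − cos 256.0°)/2 = (1 − (-0.242))/2 ≈ 0.621, so 62%.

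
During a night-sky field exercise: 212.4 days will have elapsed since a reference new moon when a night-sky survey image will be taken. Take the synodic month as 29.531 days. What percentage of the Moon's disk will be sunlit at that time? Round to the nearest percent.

32%

212.4/29.531 = 7.192 lunations, so 7 complete cycles and 5.68 d into the next.
The Moon has covered 5.68/29.531 of its cycle, so θ ≈ 360° × 5.68/29.531 = 69.3°.
Illuminated fraction = (1 − cos 69.3°)/2 = (1 − 0.354)/2 ≈ 0.323, so 32%.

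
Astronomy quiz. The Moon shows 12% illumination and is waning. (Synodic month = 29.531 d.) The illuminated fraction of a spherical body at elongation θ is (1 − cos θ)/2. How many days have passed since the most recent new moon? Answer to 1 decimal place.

26.2 days

From f = (1 − cos θ)/2: cos θ = 1 − 2×0.12 = 0.760; arccos → 40.5°.
Since the Moon is past full (waning), take the reflex angle: θ = 360° − 40.5° = 319.5°.
Age = 29.531 × 319.5°/360° ≈ 26.21 days.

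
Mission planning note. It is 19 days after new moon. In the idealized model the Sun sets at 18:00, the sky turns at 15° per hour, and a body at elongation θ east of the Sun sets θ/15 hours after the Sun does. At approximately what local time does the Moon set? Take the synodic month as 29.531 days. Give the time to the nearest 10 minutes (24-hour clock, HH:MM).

09:30

Elongation θ = 360° × 19/29.531 ≈ 231.6°.
Delay after the Sun = 231.6° / (15°/h) ≈ 15.44 h.
18:00 + 15.441 h ≈ 09:26 → 09:30 to the nearest ten minutes.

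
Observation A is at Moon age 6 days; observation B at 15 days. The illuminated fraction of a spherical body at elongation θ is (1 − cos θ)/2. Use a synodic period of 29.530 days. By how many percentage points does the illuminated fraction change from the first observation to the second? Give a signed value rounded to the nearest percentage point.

+64 pp

θ₁ = 360° × 6/29.530 = 73.1°, f₁ = (1 − cos θ₁)/2 = 0.355.
θ₂ = 360° × 15/29.530 = 182.9°, f₂ = (1 − cos θ₂)/2 = 0.999.
Change = f₂ − f₁ = +0.644 → +64 percentage points.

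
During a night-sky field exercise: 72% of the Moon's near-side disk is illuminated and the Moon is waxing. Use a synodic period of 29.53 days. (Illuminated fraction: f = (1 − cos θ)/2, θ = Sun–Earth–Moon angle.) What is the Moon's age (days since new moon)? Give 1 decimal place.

9.5 days

From f = (1 − cos θ)/2: cos θ = 1 − 2×0.72 = -0.440; arccos → 116.1°.
The Moon is waxing (0°–180°), so θ = 116.1° directly.
That fraction of the synodic month is 116.1/360 × 29.53 d ≈ 9.52 d.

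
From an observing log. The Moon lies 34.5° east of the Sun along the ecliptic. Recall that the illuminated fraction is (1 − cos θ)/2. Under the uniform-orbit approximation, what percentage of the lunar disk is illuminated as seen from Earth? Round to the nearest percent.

cos 34.5° = 0.824, so f = (1 − 0.824)/2 = 0.088, i.e. 9%.

9%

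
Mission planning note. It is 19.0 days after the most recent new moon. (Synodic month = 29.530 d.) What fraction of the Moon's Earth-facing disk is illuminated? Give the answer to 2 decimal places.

Elongation θ = 360° × 19.0/29.530 ≈ 231.6°.
Illuminated fraction = (1 − cos 231.6°)/2 = (1 − (-0.621))/2 ≈ 0.810.

0.81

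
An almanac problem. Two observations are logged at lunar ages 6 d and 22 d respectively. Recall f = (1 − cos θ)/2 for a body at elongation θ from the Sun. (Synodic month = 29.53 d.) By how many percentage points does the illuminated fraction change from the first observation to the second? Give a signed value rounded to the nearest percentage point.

+16 percentage points

First observation: θ = 360°·6/29.53 = 73.1°, so f = 0.355.
Second observation: θ = 268.2°, f = 0.516.
Δf = 0.516 − 0.355 = +0.161, i.e. +16 pp.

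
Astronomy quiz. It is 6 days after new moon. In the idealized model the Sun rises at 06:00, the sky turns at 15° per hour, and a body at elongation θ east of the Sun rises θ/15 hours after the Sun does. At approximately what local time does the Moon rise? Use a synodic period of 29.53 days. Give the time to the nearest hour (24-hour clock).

Phase angle: θ = 360°·(6 d)/(29.53 d) = 73.1°.
At 15° of sky rotation per hour, 73.1° corresponds to a 4.88 h lag.
06:00 + 4.88 h ≈ 10:53 → 11:00 to the nearest hour.

11:00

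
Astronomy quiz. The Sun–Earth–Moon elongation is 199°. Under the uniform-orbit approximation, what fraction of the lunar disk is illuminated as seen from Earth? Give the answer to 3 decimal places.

0.973

cos 199° = (-0.946), so f = (1 − (-0.946))/2 = 0.973.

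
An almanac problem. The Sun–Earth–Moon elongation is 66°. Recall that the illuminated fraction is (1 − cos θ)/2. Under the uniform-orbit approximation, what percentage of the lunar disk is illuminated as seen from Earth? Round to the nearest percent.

30%

Half-versine of 66°: (1 − 0.407)/2 = 0.297, i.e. 30%.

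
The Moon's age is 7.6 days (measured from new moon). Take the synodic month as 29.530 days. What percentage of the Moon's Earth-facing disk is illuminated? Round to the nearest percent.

The Moon has covered 7.6/29.530 of its cycle, so θ ≈ 360° × 7.6/29.530 = 92.7°.
cos 92.7° = (-0.046), so f = (1 − (-0.046))/2 = 0.523, so 52%.

52%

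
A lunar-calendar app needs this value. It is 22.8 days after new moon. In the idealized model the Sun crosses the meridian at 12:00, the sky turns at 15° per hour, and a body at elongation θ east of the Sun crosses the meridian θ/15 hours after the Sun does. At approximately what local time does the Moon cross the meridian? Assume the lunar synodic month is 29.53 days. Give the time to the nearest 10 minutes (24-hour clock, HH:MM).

06:30

The Moon has covered 22.8/29.53 of its cycle, so θ ≈ 360° × 22.8/29.53 = 278.0°.
At 15° of sky rotation per hour, 278.0° corresponds to a 18.53 h lag.
12:00 + 18.530 h ≈ 06:32 → 06:30 to the nearest ten minutes.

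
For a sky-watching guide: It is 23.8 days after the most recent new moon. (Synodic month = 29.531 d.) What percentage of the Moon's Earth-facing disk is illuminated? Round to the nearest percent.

33%

The Moon has covered 23.8/29.531 of its cycle, so θ ≈ 360° × 23.8/29.531 = 290.1°.
With cos θ = 0.344, the lit fraction is (1 − 0.344)/2 ≈ 0.328, so 33%.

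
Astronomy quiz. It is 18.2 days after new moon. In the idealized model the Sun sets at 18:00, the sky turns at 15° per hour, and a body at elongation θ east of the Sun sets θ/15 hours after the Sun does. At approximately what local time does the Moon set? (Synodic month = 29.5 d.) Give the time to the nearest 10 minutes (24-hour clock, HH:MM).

08:50

Elongation θ = 360° × 18.2/29.5 ≈ 222.1°.
Delay after the Sun = 222.1° / (15°/h) ≈ 14.81 h.
18:00 + 14.807 h ≈ 08:48 → 08:50 to the nearest ten minutes.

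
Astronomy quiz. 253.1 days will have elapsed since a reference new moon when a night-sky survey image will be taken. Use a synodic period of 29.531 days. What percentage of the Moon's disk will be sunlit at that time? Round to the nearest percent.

95%

Reduce mod P: 253.1 − 8×29.531 = 16.85 d into the current lunation.
Phase angle: θ = 360°·(16.85 d)/(29.531 d) = 205.4°.
With cos θ = (-0.903), the lit fraction is (1 − (-0.903))/2 ≈ 0.952, so 95%.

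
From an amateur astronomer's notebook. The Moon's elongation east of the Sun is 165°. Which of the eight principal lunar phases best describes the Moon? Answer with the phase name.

165° lies in the full moon sector of the 8-phase cycle.

full moon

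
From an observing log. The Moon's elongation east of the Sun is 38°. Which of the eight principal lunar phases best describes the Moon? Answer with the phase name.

waxing crescent

The waxing crescent sector spans roughly 22°–68°; 38° falls inside it.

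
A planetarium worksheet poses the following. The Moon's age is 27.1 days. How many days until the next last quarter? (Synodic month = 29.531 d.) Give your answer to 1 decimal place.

Last quarter occurs at elongation 270°, i.e. at age 29.531 × 270/360 = 22.148 d.
This lunation's last quarter (22.148 d) has passed, so add one period: 51.679 − 27.1 = 24.579 days.

24.6 days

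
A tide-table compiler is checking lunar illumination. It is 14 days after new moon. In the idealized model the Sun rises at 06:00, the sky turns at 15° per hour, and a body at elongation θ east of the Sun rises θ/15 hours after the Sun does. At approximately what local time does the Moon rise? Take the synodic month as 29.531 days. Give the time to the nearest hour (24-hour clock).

17:00

The Moon has covered 14/29.531 of its cycle, so θ ≈ 360° × 14/29.531 = 170.7°.
Delay after the Sun = 170.7° / (15°/h) ≈ 11.38 h.
06:00 + 11.38 h ≈ 17:23 → 17:00 to the nearest hour.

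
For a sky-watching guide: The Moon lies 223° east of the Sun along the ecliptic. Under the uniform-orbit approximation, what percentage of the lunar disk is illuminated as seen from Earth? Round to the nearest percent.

87%

f = (1 − cos 223°)/2 = (1 − (-0.731))/2 ≈ 0.866, i.e. 87%.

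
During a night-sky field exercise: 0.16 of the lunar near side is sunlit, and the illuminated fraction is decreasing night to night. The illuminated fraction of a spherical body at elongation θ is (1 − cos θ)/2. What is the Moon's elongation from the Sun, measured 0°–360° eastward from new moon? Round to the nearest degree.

cos θ = 1 − 2f = 0.680, giving a principal value of 47.2°.
A waning Moon lies in 180°–360°, so θ = 360° − 47.2° = 312.8°.

313°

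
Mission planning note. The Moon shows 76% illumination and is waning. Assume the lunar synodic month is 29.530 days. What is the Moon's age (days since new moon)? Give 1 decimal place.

From f = (1 − cos θ)/2: cos θ = 1 − 2×0.76 = -0.520; arccos → 121.3°.
Waning ⇒ past full, so θ = 360° − 121.3° = 238.7°.
That fraction of the synodic month is 238.7/360 × 29.530 d ≈ 19.58 d.

19.6 days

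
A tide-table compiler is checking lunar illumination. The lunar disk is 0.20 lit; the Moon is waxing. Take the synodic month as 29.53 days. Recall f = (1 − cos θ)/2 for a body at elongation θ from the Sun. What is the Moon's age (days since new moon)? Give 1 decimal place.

4.4 days

From f = (1 − cos θ)/2: cos θ = 1 − 2×0.20 = 0.600; arccos → 53.1°.
Before full moon the principal value applies: θ = 53.1°.
Age = 29.53 × 53.1°/360° ≈ 4.36 days.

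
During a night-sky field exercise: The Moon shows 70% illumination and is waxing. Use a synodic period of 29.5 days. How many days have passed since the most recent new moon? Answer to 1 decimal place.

cos θ = 1 − 2f = -0.400, giving a principal value of 113.6°.
Before full moon the principal value applies: θ = 113.6°.
Age = 29.5 × 113.6°/360° ≈ 9.31 days.

9.3 days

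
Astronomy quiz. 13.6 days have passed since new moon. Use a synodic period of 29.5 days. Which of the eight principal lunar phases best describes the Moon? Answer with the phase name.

θ ≈ 360° × 13.6/29.5 = 166°, which falls in the full moon sector.

full moon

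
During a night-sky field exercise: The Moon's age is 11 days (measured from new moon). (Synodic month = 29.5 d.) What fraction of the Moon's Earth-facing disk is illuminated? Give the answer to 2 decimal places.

0.85

The Moon has covered 11/29.5 of its cycle, so θ ≈ 360° × 11/29.5 = 134.2°.
cos 134.2° = (-0.698), so f = (1 − (-0.698))/2 = 0.849.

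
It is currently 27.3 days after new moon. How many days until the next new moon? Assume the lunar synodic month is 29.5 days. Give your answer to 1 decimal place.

The next new moon completes the synodic month: 29.5 − 27.3 = 2.200 days.

2.2 days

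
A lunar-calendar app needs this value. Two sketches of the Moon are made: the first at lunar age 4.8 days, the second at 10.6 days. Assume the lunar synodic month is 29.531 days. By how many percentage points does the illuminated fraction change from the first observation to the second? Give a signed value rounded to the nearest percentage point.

θ₁ = 360° × 4.8/29.531 = 58.5°, f₁ = (1 − cos θ₁)/2 = 0.239.
θ₂ = 360° × 10.6/29.531 = 129.2°, f₂ = (1 − cos θ₂)/2 = 0.816.
Change = f₂ − f₁ = +0.577 → +58 percentage points.

+58 percentage points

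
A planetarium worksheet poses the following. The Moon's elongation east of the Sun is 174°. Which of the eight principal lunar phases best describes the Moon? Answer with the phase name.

full moon

The full moon sector spans roughly 158°–202°; 174° falls inside it.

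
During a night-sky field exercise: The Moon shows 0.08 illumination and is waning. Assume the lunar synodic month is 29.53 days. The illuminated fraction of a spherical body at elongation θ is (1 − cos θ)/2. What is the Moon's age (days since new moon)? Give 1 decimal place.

26.8 days

cos θ = 1 − 2f = 0.840, giving a principal value of 32.9°.
A waning Moon lies in 180°–360°, so θ = 360° − 32.9° = 327.1°.
That fraction of the synodic month is 327.1/360 × 29.53 d ≈ 26.83 d.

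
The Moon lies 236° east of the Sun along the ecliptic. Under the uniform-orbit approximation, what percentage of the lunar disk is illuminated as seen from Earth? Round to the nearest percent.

78%

cos 236° = (-0.559), so f = (1 − (-0.559))/2 = 0.780, i.e. 78%.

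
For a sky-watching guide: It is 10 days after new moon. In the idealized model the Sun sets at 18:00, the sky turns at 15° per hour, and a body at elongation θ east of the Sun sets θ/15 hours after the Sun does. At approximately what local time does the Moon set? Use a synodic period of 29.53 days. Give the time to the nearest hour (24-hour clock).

Phase angle: θ = 360°·(10 d)/(29.53 d) = 121.9°.
At 15° of sky rotation per hour, 121.9° corresponds to a 8.13 h lag.
18:00 + 8.13 h ≈ 02:08 → 02:00 to the nearest hour.

02:00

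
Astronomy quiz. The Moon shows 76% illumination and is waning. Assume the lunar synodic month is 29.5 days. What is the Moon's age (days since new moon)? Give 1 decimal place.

19.6 days

From f = (1 − cos θ)/2: cos θ = 1 − 2×0.76 = -0.520; arccos → 121.3°.
A waning Moon lies in 180°–360°, so θ = 360° − 121.3° = 238.7°.
That fraction of the synodic month is 238.7/360 × 29.5 d ≈ 19.56 d.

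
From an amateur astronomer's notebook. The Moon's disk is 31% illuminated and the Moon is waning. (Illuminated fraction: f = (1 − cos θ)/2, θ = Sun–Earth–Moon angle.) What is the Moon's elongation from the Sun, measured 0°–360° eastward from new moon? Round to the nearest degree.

cos θ = 1 − 2f = 0.380, giving a principal value of 67.7°.
A waning Moon lies in 180°–360°, so θ = 360° − 67.7° = 292.3°.

292°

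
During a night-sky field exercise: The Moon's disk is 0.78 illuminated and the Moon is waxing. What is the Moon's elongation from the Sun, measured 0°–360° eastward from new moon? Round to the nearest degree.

124°

From f = (1 − cos θ)/2: cos θ = 1 − 2×0.78 = -0.560; arccos → 124.1°.
Waxing ⇒ before full, so θ = 124.1°.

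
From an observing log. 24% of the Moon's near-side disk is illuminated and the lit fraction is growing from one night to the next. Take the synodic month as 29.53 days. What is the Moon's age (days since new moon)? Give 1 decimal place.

4.8 days

cos θ = 1 − 2f = 0.520, giving a principal value of 58.7°.
Before full moon the principal value applies: θ = 58.7°.
Age = 29.53 × 58.7°/360° ≈ 4.81 days.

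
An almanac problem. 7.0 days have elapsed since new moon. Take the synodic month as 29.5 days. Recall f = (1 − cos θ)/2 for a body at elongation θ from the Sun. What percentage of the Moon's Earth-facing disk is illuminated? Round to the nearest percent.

Elongation θ = 360° × 7.0/29.5 ≈ 85.4°.
cos 85.4° = 0.080, so f = (1 − 0.080)/2 = 0.460, so 46%.

46%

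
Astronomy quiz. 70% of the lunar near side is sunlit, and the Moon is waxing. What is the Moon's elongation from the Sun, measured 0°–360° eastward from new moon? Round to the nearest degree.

From f = (1 − cos θ)/2: cos θ = 1 − 2×0.70 = -0.400; arccos → 113.6°.
Waxing ⇒ before full, so θ = 113.6°.

114°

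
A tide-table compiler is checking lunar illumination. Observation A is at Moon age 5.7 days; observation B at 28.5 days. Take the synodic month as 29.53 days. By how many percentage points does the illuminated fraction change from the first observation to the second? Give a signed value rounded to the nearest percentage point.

-31 pp

θ₁ = 360° × 5.7/29.53 = 69.5°, f₁ = (1 − cos θ₁)/2 = 0.325.
θ₂ = 360° × 28.5/29.53 = 347.4°, f₂ = (1 − cos θ₂)/2 = 0.012.
Change = f₂ − f₁ = -0.313 → -31 percentage points.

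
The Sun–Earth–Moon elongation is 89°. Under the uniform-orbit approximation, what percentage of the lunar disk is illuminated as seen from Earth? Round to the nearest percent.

49%

cos 89° = 0.017, so f = (1 − 0.017)/2 = 0.491, i.e. 49%.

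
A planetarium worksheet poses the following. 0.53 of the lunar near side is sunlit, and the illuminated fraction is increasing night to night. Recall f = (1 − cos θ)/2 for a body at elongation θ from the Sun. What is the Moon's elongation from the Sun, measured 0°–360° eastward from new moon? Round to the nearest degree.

cos θ = 1 − 2f = -0.060, giving a principal value of 93.4°.
Waxing ⇒ before full, so θ = 93.4°.

93°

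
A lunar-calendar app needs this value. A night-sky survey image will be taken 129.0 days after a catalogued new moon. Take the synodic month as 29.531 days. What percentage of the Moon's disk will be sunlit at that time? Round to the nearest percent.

129.0/29.531 = 4.368 lunations, so 4 complete cycles and 10.88 d into the next.
Phase angle: θ = 360°·(10.88 d)/(29.531 d) = 132.6°.
Illuminated fraction = (1 − cos 132.6°)/2 = (1 − (-0.677))/2 ≈ 0.838, so 84%.

84%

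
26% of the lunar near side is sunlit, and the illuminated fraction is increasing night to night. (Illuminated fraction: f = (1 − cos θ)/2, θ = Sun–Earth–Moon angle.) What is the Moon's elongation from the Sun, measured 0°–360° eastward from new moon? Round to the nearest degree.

cos θ = 1 − 2f = 0.480, giving a principal value of 61.3°.
The Moon is waxing (0°–180°), so θ = 61.3° directly.

61°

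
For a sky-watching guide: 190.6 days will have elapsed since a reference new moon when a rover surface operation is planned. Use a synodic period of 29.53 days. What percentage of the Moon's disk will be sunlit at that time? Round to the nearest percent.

Reduce mod P: 190.6 − 6×29.53 = 13.42 d into the current lunation.
Phase angle: θ = 360°·(13.42 d)/(29.53 d) = 163.6°.
cos 163.6° = (-0.959), so f = (1 − (-0.959))/2 = 0.980, so 98%.

98%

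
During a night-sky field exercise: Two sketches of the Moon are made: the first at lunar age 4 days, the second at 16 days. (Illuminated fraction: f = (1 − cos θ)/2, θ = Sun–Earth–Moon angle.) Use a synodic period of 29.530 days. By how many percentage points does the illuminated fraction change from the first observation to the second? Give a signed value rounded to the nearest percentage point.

θ₁ = 360° × 4/29.530 = 48.8°, f₁ = (1 − cos θ₁)/2 = 0.170.
θ₂ = 360° × 16/29.530 = 195.1°, f₂ = (1 − cos θ₂)/2 = 0.983.
Change = f₂ − f₁ = +0.812 → +81 percentage points.

+81 percentage points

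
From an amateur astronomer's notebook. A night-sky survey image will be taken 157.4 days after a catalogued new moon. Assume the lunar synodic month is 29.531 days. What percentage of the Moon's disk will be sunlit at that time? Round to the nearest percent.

157.4 d spans 5 complete synodic months (5 × 29.531 = 147.66 d) plus 9.75 d.
Elongation θ = 360° × 9.75/29.531 ≈ 118.8°.
Illuminated fraction = (1 − cos 118.8°)/2 = (1 − (-0.482))/2 ≈ 0.741, so 74%.

74%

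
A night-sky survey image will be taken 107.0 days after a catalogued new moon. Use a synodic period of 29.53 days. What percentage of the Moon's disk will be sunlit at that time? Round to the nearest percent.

Reduce mod P: 107.0 − 3×29.53 = 18.41 d into the current lunation.
Phase angle: θ = 360°·(18.41 d)/(29.53 d) = 224.4°.
cos 224.4° = (-0.714), so f = (1 − (-0.714))/2 = 0.857, so 86%.

86%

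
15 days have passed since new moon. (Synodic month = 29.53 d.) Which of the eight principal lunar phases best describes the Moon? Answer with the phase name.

At 15/29.53 of the cycle, θ ≈ 183° — the full moon range.

full moon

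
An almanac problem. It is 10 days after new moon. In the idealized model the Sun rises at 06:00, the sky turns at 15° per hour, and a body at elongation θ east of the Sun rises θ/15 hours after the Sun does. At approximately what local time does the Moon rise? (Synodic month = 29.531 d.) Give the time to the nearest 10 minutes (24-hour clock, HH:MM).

Elongation θ = 360° × 10/29.531 ≈ 121.9°.
At 15° of sky rotation per hour, 121.9° corresponds to a 8.13 h lag.
06:00 + 8.127 h ≈ 14:08 → 14:10 to the nearest ten minutes.

14:10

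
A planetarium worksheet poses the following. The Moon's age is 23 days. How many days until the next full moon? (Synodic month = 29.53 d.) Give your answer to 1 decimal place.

Full moon occurs at elongation 180°, i.e. at age 29.53 × 180/360 = 14.765 d.
Already past this cycle's full moon; the next is at 14.765 + 29.53 = 44.295 d, so 44.295 − 23 = 21.295 days.

21.3 days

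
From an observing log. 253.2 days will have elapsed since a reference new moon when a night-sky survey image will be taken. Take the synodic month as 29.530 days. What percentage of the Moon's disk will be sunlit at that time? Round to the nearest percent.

253.2 d spans 8 complete synodic months (8 × 29.530 = 236.24 d) plus 16.96 d.
Elongation θ = 360° × 16.96/29.530 ≈ 206.8°.
cos 206.8° = (-0.893), so f = (1 − (-0.893))/2 = 0.946, so 95%.

95%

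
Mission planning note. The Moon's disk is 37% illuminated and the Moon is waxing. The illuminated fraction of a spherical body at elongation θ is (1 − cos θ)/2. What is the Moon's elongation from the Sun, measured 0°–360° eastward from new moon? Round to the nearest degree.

cos θ = 1 − 2f = 0.260, giving a principal value of 74.9°.
The Moon is waxing (0°–180°), so θ = 74.9° directly.

75°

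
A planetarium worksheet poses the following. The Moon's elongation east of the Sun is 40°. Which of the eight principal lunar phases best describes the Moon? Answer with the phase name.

waxing crescent

40° lies in the waxing crescent sector of the 8-phase cycle.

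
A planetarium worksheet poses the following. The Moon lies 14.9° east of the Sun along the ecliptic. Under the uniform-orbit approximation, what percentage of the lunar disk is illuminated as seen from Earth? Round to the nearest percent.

2%

Half-versine of 14.9°: (1 − 0.966)/2 = 0.017, i.e. 2%.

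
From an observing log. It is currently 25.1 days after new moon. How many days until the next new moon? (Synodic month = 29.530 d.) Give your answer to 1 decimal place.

The next new moon completes the synodic month: 29.530 − 25.1 = 4.430 days.

4.4 days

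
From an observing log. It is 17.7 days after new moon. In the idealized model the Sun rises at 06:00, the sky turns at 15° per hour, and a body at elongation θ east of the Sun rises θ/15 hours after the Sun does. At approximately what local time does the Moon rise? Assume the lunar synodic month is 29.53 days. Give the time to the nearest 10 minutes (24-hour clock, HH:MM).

Elongation θ = 360° × 17.7/29.53 ≈ 215.8°.
Delay after the Sun = 215.8° / (15°/h) ≈ 14.39 h.
06:00 + 14.385 h ≈ 20:23 → 20:20 to the nearest ten minutes.

20:20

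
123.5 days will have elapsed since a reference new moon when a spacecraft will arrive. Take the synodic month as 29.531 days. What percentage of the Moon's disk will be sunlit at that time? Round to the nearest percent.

29%

123.5/29.531 = 4.182 lunations, so 4 complete cycles and 5.38 d into the next.
The Moon has covered 5.38/29.531 of its cycle, so θ ≈ 360° × 5.38/29.531 = 65.5°.
With cos θ = 0.414, the lit fraction is (1 − 0.414)/2 ≈ 0.293, so 29%.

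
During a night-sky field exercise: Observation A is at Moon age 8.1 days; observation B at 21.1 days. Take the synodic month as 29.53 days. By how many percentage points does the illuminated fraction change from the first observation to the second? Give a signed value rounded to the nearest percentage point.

+3 percentage points

θ₁ = 360° × 8.1/29.53 = 98.7°, f₁ = (1 − cos θ₁)/2 = 0.576.
θ₂ = 360° × 21.1/29.53 = 257.2°, f₂ = (1 − cos θ₂)/2 = 0.611.
Change = f₂ − f₁ = +0.034 → +3 percentage points.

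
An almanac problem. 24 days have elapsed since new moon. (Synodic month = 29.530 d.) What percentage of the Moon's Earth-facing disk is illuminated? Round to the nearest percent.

31%

Elongation θ = 360° × 24/29.530 ≈ 292.6°.
Illuminated fraction = (1 − cos 292.6°)/2 = (1 − 0.384)/2 ≈ 0.308, so 31%.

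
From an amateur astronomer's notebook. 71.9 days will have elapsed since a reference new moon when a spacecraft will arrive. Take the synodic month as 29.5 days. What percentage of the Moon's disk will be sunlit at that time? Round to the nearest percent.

71.9 d spans 2 complete synodic months (2 × 29.5 = 59.00 d) plus 12.90 d.
The Moon has covered 12.90/29.5 of its cycle, so θ ≈ 360° × 12.90/29.5 = 157.4°.
cos 157.4° = (-0.923), so f = (1 − (-0.923))/2 = 0.962, so 96%.

96%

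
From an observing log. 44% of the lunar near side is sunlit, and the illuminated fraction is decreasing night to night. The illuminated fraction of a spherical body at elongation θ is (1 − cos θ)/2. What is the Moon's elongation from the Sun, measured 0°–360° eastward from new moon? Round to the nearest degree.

277°

cos θ = 1 − 2f = 0.120, giving a principal value of 83.1°.
A waning Moon lies in 180°–360°, so θ = 360° − 83.1° = 276.9°.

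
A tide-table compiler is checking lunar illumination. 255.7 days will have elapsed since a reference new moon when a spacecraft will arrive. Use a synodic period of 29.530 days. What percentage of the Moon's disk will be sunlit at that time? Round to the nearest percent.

77%

Reduce mod P: 255.7 − 8×29.530 = 19.46 d into the current lunation.
Elongation θ = 360° × 19.46/29.530 ≈ 237.2°.
cos 237.2° = (-0.541), so f = (1 − (-0.541))/2 = 0.771, so 77%.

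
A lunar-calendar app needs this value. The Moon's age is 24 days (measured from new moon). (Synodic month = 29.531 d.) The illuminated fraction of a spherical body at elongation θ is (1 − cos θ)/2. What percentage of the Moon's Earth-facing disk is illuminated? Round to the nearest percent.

Phase angle: θ = 360°·(24 d)/(29.531 d) = 292.6°.
With cos θ = 0.384, the lit fraction is (1 − 0.384)/2 ≈ 0.308, so 31%.

31%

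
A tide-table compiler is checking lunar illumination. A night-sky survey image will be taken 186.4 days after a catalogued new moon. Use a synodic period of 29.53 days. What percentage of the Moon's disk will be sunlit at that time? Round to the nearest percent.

69%

Reduce mod P: 186.4 − 6×29.53 = 9.22 d into the current lunation.
Phase angle: θ = 360°·(9.22 d)/(29.53 d) = 112.4°.
cos 112.4° = (-0.381), so f = (1 − (-0.381))/2 = 0.691, so 69%.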